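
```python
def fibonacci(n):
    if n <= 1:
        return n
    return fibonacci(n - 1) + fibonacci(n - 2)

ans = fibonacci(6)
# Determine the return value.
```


fibonacci(6)
= fibonacci(5) + fibonacci(4)
= (fibonacci(4) + fibonacci(3)) + fibonacci(4)
Computing bottom-up: fibonacci(0)=0, fibonacci(1)=1, fibonacci(2)=1, fibonacci(3)=2, fibonacci(4)=3, fibonacci(5)=5, fibonacci(6)=8
= 8


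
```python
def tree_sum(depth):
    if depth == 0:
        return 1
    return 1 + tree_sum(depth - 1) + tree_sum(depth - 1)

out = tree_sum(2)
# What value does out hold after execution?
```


tree_sum(2)
= 1 + tree_sum(1) + tree_sum(1)
= 1 + 2 * tree_sum(1)
tree_sum(k) = 2^(k+1) - 1
tree_sum(0) = 1
tree_sum(1) = 3
tree_sum(2) = 7
tree_sum(2) = 2^3 - 1 = 7


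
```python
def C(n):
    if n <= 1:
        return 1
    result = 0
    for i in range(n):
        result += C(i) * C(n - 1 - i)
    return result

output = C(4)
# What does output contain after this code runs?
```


C(4)
= sum of C(i) * C(4-1-i) for i in 0..3
First compute sub-values bottom-up:
  C(0) = 1, C(1) = 1
  C(2) = 1*1 + 1*1 = 2
  C(3) = 1*2 + 1*1 + 2*1 = 5
Now C(4):
  C(0)*C(3) = 1*5 = 5
  C(1)*C(2) = 1*2 = 2
  C(2)*C(1) = 2*1 = 2
  C(3)*C(0) = 5*1 = 5
= 5 + 2 + 2 + 5
= 14


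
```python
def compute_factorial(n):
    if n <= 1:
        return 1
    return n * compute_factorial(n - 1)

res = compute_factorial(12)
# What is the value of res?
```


compute_factorial(12)
= 12 * compute_factorial(11)
= 12 * 11 * compute_factorial(10)
= 12 * 11 * 10 * compute_factorial(9)
= 12 * 11 * 10 * 9 * compute_factorial(8)
= 12 * 11 * 10 * 9 * 8 * compute_factorial(7)
= 12 * 11 * 10 * 9 * 8 * 7 * compute_factorial(6)
= 12 * 11 * 10 * 9 * 8 * 7 * 6 * compute_factorial(5)
= 12 * 11 * 10 * 9 * 8 * 7 * 6 * 5 * compute_factorial(4)
= 12 * 11 * 10 * 9 * 8 * 7 * 6 * 5 * 4 * compute_factorial(3)
= 12 * 11 * 10 * 9 * 8 * 7 * 6 * 5 * 4 * 3 * compute_factorial(2)
= 12 * 11 * 10 * 9 * 8 * 7 * 6 * 5 * 4 * 3 * 2 * compute_factorial(1)
= 12 * 11 * 10 * 9 * 8 * 7 * 6 * 5 * 4 * 3 * 2 * 1
= 479001600


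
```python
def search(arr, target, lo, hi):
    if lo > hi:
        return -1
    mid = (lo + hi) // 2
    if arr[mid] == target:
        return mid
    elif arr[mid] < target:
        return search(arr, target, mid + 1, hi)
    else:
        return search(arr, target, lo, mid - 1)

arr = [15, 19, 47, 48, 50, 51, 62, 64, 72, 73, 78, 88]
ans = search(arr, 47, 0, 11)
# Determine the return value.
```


search(arr, 47, 0, 11)
lo=0, hi=11, mid=5, arr[mid]=51
51 > 47, search left half
lo=0, hi=4, mid=2, arr[mid]=47
arr[2] == 47, found at index 2
= 2


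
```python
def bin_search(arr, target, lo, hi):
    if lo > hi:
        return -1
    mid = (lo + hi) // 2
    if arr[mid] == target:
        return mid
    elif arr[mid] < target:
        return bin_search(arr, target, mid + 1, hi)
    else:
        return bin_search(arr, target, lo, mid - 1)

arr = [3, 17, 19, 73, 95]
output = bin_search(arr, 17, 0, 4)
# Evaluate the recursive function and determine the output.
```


bin_search(arr, 17, 0, 4)
lo=0, hi=4, mid=2, arr[mid]=19
19 > 17, search left half
lo=0, hi=1, mid=0, arr[mid]=3
3 < 17, search right half
lo=1, hi=1, mid=1, arr[mid]=17
arr[1] == 17, found at index 1
= 1


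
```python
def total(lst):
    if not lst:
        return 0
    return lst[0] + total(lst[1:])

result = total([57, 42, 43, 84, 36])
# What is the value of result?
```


total([57, 42, 43, 84, 36])
= 57 + total([42, 43, 84, 36])
= 57 + 42 + total([43, 84, 36])
= 57 + 42 + 43 + total([84, 36])
= 57 + 42 + 43 + 84 + total([36])
= 57 + 42 + 43 + 84 + 36 + total([])
= 57 + 42 + 43 + 84 + 36 + 0
= 262


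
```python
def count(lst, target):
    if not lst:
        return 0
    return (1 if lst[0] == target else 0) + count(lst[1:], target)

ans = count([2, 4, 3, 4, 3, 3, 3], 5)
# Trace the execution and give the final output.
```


count([2, 4, 3, 4, 3, 3, 3], 5)
lst[0]=2 != 5: 0 + count([4, 3, 4, 3, 3, 3], 5)
lst[0]=4 != 5: 0 + count([3, 4, 3, 3, 3], 5)
lst[0]=3 != 5: 0 + count([4, 3, 3, 3], 5)
lst[0]=4 != 5: 0 + count([3, 3, 3], 5)
lst[0]=3 != 5: 0 + count([3, 3], 5)
lst[0]=3 != 5: 0 + count([3], 5)
lst[0]=3 != 5: 0 + count([], 5)
= 0


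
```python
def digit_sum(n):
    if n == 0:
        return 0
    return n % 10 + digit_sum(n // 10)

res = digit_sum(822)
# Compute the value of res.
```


digit_sum(822)
= 2 + digit_sum(82)
= 2 + 2 + digit_sum(8)
= 2 + 2 + 8 + digit_sum(0)
= 2 + 2 + 8 + 0
= 12


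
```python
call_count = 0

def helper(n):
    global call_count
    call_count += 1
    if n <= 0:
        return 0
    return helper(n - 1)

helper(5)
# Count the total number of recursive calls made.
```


helper(5) calls helper(4) calls ... calls helper(0)
Total calls: 5 + 1 (for base case) = 6


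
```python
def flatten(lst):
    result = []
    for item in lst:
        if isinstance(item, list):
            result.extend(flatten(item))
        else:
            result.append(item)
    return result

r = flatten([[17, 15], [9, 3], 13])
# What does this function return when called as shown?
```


flatten([[17, 15], [9, 3], 13])
Processing each element:
  [17, 15] is a list -> flatten recursively -> [17, 15]
  [9, 3] is a list -> flatten recursively -> [9, 3]
  13 is not a list -> append 13
= [17, 15, 9, 3, 13]


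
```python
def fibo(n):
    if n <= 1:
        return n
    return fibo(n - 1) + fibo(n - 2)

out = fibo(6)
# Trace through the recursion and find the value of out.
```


fibo(6)
= fibo(5) + fibo(4)
= (fibo(4) + fibo(3)) + fibo(4)
Computing bottom-up: fibo(0)=0, fibo(1)=1, fibo(2)=1, fibo(3)=2, fibo(4)=3, fibo(5)=5, fibo(6)=8
= 8


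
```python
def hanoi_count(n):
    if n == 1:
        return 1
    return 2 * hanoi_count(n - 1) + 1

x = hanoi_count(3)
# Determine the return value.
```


hanoi_count(3)
= 2 * hanoi_count(2) + 1
= 2 * (2 * hanoi_count(1) + 1) + 1
Now compute bottom-up:
hanoi_count(1) = 1
hanoi_count(2) = 2 * 1 + 1 = 3
hanoi_count(3) = 2 * 3 + 1 = 7
= 7


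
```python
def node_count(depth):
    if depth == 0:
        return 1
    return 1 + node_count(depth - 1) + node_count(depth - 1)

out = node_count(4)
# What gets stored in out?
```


node_count(4)
= 1 + node_count(3) + node_count(3)
= 1 + 2 * node_count(3)
node_count(k) = 2^(k+1) - 1
node_count(0) = 1
node_count(1) = 3
node_count(2) = 7
node_count(3) = 15
node_count(4) = 31
node_count(4) = 2^5 - 1 = 31


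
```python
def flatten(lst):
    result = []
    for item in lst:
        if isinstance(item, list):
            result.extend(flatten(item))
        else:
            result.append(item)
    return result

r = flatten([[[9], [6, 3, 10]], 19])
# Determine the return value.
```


flatten([[[9], [6, 3, 10]], 19])
Processing each element:
  [[9], [6, 3, 10]] is a list -> flatten recursively -> [9, 6, 3, 10]
  19 is not a list -> append 19
= [9, 6, 3, 10, 19]


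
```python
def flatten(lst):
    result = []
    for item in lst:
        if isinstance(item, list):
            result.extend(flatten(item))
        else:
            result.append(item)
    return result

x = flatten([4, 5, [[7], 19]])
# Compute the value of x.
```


flatten([4, 5, [[7], 19]])
Processing each element:
  4 is not a list -> append 4
  5 is not a list -> append 5
  [[7], 19] is a list -> flatten recursively -> [7, 19]
= [4, 5, 7, 19]


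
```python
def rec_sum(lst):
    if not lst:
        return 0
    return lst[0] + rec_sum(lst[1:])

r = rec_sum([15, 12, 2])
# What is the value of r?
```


rec_sum([15, 12, 2])
= 15 + rec_sum([12, 2])
= 15 + 12 + rec_sum([2])
= 15 + 12 + 2 + rec_sum([])
= 15 + 12 + 2 + 0
= 29


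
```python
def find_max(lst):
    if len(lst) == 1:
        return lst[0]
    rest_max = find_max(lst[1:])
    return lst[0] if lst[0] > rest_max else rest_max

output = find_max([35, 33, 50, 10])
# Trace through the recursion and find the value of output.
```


find_max([35, 33, 50, 10])
= compare 35 with find_max([33, 50, 10])
= compare 33 with find_max([50, 10])
= compare 50 with find_max([10])
Base: find_max([10]) = 10
compare 50 with 10: max = 50
compare 33 with 50: max = 50
compare 35 with 50: max = 50
= 50


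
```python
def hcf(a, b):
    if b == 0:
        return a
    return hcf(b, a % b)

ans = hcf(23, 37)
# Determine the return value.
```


hcf(23, 37)
= hcf(37, 23 % 37) = hcf(37, 23)
= hcf(23, 37 % 23) = hcf(23, 14)
= hcf(14, 23 % 14) = hcf(14, 9)
= hcf(9, 14 % 9) = hcf(9, 5)
= hcf(5, 9 % 5) = hcf(5, 4)
= hcf(4, 5 % 4) = hcf(4, 1)
= hcf(1, 4 % 1) = hcf(1, 0)
b == 0, return a = 1


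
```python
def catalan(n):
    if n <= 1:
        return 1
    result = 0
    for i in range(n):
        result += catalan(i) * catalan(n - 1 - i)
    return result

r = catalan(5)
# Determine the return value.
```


catalan(5)
= sum of catalan(i) * catalan(5-1-i) for i in 0..4
First compute sub-values bottom-up:
  catalan(0) = 1, catalan(1) = 1
  catalan(2) = 1*1 + 1*1 = 2
  catalan(3) = 1*2 + 1*1 + 2*1 = 5
  catalan(4) = 1*5 + 1*2 + 2*1 + 5*1 = 14
Now catalan(5):
  catalan(0)*catalan(4) = 1*14 = 14
  catalan(1)*catalan(3) = 1*5 = 5
  catalan(2)*catalan(2) = 2*2 = 4
  catalan(3)*catalan(1) = 5*1 = 5
  catalan(4)*catalan(0) = 14*1 = 14
= 14 + 5 + 4 + 5 + 14
= 42


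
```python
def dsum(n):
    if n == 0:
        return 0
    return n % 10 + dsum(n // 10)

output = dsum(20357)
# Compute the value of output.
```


dsum(20357)
= 7 + dsum(2035)
= 7 + 5 + dsum(203)
= 7 + 5 + 3 + dsum(20)
= 7 + 5 + 3 + 0 + dsum(2)
= 7 + 5 + 3 + 0 + 2 + dsum(0)
= 7 + 5 + 3 + 0 + 2 + 0
= 17


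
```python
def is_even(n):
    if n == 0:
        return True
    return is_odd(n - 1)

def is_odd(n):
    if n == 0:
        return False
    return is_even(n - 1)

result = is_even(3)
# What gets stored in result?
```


is_even(3)
= is_odd(2)
= is_even(1)
= is_odd(0)
n == 0: return False
= False


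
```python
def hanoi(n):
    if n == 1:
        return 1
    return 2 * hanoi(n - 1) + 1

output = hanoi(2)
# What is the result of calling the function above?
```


hanoi(2)
= 2 * hanoi(1) + 1
Now compute bottom-up:
hanoi(1) = 1
hanoi(2) = 2 * 1 + 1 = 3
= 3


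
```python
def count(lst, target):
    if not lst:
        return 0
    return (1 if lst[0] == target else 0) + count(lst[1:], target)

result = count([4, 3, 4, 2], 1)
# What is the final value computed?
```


count([4, 3, 4, 2], 1)
lst[0]=4 != 1: 0 + count([3, 4, 2], 1)
lst[0]=3 != 1: 0 + count([4, 2], 1)
lst[0]=4 != 1: 0 + count([2], 1)
lst[0]=2 != 1: 0 + count([], 1)
= 0


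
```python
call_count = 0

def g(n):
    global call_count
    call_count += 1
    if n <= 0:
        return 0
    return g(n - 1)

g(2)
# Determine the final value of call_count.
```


g(2) calls g(1) calls ... calls g(0)
Total calls: 2 + 1 (for base case) = 3


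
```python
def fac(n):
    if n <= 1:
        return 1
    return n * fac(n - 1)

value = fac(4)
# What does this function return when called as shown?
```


fac(4)
= 4 * fac(3)
= 4 * 3 * fac(2)
= 4 * 3 * 2 * fac(1)
= 4 * 3 * 2 * 1
= 24


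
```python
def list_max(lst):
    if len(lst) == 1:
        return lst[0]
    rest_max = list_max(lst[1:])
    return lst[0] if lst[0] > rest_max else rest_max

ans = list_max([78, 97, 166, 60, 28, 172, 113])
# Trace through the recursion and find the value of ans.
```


list_max([78, 97, 166, 60, 28, 172, 113])
= compare 78 with list_max([97, 166, 60, 28, 172, 113])
= compare 97 with list_max([166, 60, 28, 172, 113])
= compare 166 with list_max([60, 28, 172, 113])
= compare 60 with list_max([28, 172, 113])
= compare 28 with list_max([172, 113])
= compare 172 with list_max([113])
Base: list_max([113]) = 113
compare 172 with 113: max = 172
compare 28 with 172: max = 172
compare 60 with 172: max = 172
compare 166 with 172: max = 172
compare 97 with 172: max = 172
compare 78 with 172: max = 172
= 172


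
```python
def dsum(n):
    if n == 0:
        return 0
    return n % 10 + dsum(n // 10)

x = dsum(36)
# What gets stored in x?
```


dsum(36)
= 6 + dsum(3)
= 6 + 3 + dsum(0)
= 6 + 3 + 0
= 9


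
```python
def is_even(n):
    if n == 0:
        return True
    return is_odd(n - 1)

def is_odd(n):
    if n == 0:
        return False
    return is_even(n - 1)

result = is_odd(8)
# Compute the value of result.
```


is_odd(8)
= is_even(7)
= is_odd(6)
= is_even(5)
= is_odd(4)
= is_even(3)
= is_odd(2)
= is_even(1)
= is_odd(0)
n == 0: return False
= False


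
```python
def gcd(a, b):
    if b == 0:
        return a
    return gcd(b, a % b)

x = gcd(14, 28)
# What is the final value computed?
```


gcd(14, 28)
= gcd(28, 14 % 28) = gcd(28, 14)
= gcd(14, 28 % 14) = gcd(14, 0)
b == 0, return a = 14


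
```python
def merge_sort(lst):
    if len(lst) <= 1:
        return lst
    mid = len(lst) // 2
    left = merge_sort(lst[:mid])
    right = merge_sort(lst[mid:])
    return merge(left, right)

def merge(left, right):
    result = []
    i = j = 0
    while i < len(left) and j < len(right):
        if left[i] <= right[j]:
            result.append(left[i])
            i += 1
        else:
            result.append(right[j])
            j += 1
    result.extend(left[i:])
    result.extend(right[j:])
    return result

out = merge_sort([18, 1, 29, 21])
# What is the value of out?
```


merge_sort([18, 1, 29, 21])
Split into [18, 1] and [29, 21]
Left sorted: [1, 18]
Right sorted: [21, 29]
Merge [1, 18] and [21, 29]
= [1, 18, 21, 29]


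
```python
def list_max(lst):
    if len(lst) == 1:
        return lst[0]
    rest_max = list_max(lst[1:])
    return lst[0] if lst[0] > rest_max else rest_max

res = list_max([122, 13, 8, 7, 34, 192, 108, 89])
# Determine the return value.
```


list_max([122, 13, 8, 7, 34, 192, 108, 89])
= compare 122 with list_max([13, 8, 7, 34, 192, 108, 89])
= compare 13 with list_max([8, 7, 34, 192, 108, 89])
= compare 8 with list_max([7, 34, 192, 108, 89])
= compare 7 with list_max([34, 192, 108, 89])
= compare 34 with list_max([192, 108, 89])
= compare 192 with list_max([108, 89])
= compare 108 with list_max([89])
Base: list_max([89]) = 89
compare 108 with 89: max = 108
compare 192 with 108: max = 192
compare 34 with 192: max = 192
compare 7 with 192: max = 192
compare 8 with 192: max = 192
compare 13 with 192: max = 192
compare 122 with 192: max = 192
= 192


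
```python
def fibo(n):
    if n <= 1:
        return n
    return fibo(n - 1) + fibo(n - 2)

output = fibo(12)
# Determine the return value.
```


fibo(12)
= fibo(11) + fibo(10)
= (fibo(10) + fibo(9)) + fibo(10)
Computing bottom-up: fibo(0)=0, fibo(1)=1, fibo(2)=1, fibo(3)=2, fibo(4)=3, fibo(5)=5, fibo(6)=8, fibo(7)=13, fibo(8)=21, fibo(9)=34, fibo(10)=55, fibo(11)=89, fibo(12)=144
= 144


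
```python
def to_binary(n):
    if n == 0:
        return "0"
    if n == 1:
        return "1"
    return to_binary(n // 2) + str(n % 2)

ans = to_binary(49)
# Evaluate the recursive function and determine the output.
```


to_binary(49)
= to_binary(24) + "1"
= to_binary(12) + "0" + "1"
= to_binary(6) + "0" + "0" + "1"
= to_binary(3) + "0" + "0" + "0" + "1"
= to_binary(1) + "1" + "0" + "0" + "0" + "1"
= "1" + "1" + "0" + "0" + "0" + "1"
= "110001"


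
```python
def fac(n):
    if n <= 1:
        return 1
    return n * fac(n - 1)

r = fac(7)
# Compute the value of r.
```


fac(7)
= 7 * fac(6)
= 7 * 6 * fac(5)
= 7 * 6 * 5 * fac(4)
= 7 * 6 * 5 * 4 * fac(3)
= 7 * 6 * 5 * 4 * 3 * fac(2)
= 7 * 6 * 5 * 4 * 3 * 2 * fac(1)
= 7 * 6 * 5 * 4 * 3 * 2 * 1
= 5040


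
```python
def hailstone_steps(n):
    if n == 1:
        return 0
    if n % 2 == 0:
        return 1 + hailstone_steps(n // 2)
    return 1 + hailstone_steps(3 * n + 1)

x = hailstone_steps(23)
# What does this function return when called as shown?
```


hailstone_steps(23)
23 is odd -> 3*23+1 = 70 -> hailstone_steps(70)
70 is even -> hailstone_steps(35)
35 is odd -> 3*35+1 = 106 -> hailstone_steps(106)
106 is even -> hailstone_steps(53)
53 is odd -> 3*53+1 = 160 -> hailstone_steps(160)
160 is even -> hailstone_steps(80)
80 is even -> hailstone_steps(40)
40 is even -> hailstone_steps(20)
20 is even -> hailstone_steps(10)
10 is even -> hailstone_steps(5)
5 is odd -> 3*5+1 = 16 -> hailstone_steps(16)
16 is even -> hailstone_steps(8)
8 is even -> hailstone_steps(4)
4 is even -> hailstone_steps(2)
2 is even -> hailstone_steps(1)
Reached 1 after 15 steps
= 15


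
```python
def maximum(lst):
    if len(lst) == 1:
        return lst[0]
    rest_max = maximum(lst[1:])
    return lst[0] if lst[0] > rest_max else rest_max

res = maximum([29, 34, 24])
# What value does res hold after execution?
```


maximum([29, 34, 24])
= compare 29 with maximum([34, 24])
= compare 34 with maximum([24])
Base: maximum([24]) = 24
compare 34 with 24: max = 34
compare 29 with 34: max = 34
= 34


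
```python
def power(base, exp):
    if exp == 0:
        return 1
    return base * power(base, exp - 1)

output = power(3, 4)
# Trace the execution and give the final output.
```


power(3, 4)
= 3 * power(3, 3)
= 3 * 3 * power(3, 2)
= 3 * 3 * 3 * power(3, 1)
= 3 * 3 * 3 * 3 * power(3, 0)
= 3 * 3 * 3 * 3 * 1
= 81


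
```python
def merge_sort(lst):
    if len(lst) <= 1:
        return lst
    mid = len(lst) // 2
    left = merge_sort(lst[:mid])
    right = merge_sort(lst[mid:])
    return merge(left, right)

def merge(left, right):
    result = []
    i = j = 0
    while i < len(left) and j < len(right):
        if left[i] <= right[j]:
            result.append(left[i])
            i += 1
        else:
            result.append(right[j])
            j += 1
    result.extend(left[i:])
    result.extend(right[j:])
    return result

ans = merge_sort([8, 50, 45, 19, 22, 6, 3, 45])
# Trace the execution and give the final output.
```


merge_sort([8, 50, 45, 19, 22, 6, 3, 45])
Split into [8, 50, 45, 19] and [22, 6, 3, 45]
Left sorted: [8, 19, 45, 50]
Right sorted: [3, 6, 22, 45]
Merge [8, 19, 45, 50] and [3, 6, 22, 45]
= [3, 6, 8, 19, 22, 45, 45, 50]


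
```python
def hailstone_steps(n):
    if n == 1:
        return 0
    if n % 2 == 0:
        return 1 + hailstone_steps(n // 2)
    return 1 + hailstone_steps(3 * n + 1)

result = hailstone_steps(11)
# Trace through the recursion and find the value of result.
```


hailstone_steps(11)
11 is odd -> 3*11+1 = 34 -> hailstone_steps(34)
34 is even -> hailstone_steps(17)
17 is odd -> 3*17+1 = 52 -> hailstone_steps(52)
52 is even -> hailstone_steps(26)
26 is even -> hailstone_steps(13)
13 is odd -> 3*13+1 = 40 -> hailstone_steps(40)
40 is even -> hailstone_steps(20)
20 is even -> hailstone_steps(10)
10 is even -> hailstone_steps(5)
5 is odd -> 3*5+1 = 16 -> hailstone_steps(16)
16 is even -> hailstone_steps(8)
8 is even -> hailstone_steps(4)
4 is even -> hailstone_steps(2)
2 is even -> hailstone_steps(1)
Reached 1 after 14 steps
= 14


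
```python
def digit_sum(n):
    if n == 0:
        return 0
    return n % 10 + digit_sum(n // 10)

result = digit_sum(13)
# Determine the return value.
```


digit_sum(13)
= 3 + digit_sum(1)
= 3 + 1 + digit_sum(0)
= 3 + 1 + 0
= 4


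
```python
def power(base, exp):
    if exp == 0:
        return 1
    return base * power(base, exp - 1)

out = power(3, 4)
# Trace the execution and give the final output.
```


power(3, 4)
= 3 * power(3, 3)
= 3 * 3 * power(3, 2)
= 3 * 3 * 3 * power(3, 1)
= 3 * 3 * 3 * 3 * power(3, 0)
= 3 * 3 * 3 * 3 * 1
= 81


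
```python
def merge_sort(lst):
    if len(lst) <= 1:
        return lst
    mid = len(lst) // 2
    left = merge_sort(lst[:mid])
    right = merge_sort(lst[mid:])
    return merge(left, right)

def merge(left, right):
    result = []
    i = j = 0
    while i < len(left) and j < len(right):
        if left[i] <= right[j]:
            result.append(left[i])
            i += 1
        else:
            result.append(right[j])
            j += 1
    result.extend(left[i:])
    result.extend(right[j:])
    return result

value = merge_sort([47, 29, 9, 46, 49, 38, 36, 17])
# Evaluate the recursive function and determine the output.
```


merge_sort([47, 29, 9, 46, 49, 38, 36, 17])
Split into [47, 29, 9, 46] and [49, 38, 36, 17]
Left sorted: [9, 29, 46, 47]
Right sorted: [17, 36, 38, 49]
Merge [9, 29, 46, 47] and [17, 36, 38, 49]
= [9, 17, 29, 36, 38, 46, 47, 49]


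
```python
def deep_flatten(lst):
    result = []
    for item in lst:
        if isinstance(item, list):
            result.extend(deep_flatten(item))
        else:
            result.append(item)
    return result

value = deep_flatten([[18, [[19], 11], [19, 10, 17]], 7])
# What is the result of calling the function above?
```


deep_flatten([[18, [[19], 11], [19, 10, 17]], 7])
Processing each element:
  [18, [[19], 11], [19, 10, 17]] is a list -> deep_flatten recursively -> [18, 19, 11, 19, 10, 17]
  7 is not a list -> append 7
= [18, 19, 11, 19, 10, 17, 7]


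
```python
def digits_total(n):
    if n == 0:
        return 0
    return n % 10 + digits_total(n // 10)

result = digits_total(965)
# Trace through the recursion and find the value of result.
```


digits_total(965)
= 5 + digits_total(96)
= 5 + 6 + digits_total(9)
= 5 + 6 + 9 + digits_total(0)
= 5 + 6 + 9 + 0
= 20


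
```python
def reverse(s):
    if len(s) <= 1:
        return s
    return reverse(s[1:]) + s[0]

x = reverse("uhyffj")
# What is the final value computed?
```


reverse("uhyffj")
= reverse("hyffj") + "u"
= reverse("yffj") + "h" + "u"
= reverse("ffj") + "y" + "h" + "u"
= reverse("fj") + "f" + "y" + "h" + "u"
= reverse("j") + "f" + "f" + "y" + "h" + "u"
= "j" + "f" + "f" + "y" + "h" + "u"
= "jffyhu"


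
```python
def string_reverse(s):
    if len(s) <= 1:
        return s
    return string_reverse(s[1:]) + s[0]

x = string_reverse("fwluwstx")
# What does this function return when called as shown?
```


string_reverse("fwluwstx")
= string_reverse("wluwstx") + "f"
= string_reverse("luwstx") + "w" + "f"
= string_reverse("uwstx") + "l" + "w" + "f"
= string_reverse("wstx") + "u" + "l" + "w" + "f"
= string_reverse("stx") + "w" + "u" + "l" + "w" + "f"
= string_reverse("tx") + "s" + "w" + "u" + "l" + "w" + "f"
= string_reverse("x") + "t" + "s" + "w" + "u" + "l" + "w" + "f"
= "x" + "t" + "s" + "w" + "u" + "l" + "w" + "f"
= "xtswulwf"


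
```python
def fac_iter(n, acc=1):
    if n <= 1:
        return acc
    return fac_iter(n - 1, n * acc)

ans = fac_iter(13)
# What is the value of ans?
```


fac_iter(13, 1)
= fac_iter(12, 13 * 1) = fac_iter(12, 13)
= fac_iter(11, 12 * 13) = fac_iter(11, 156)
= fac_iter(10, 11 * 156) = fac_iter(10, 1716)
= fac_iter(9, 10 * 1716) = fac_iter(9, 17160)
= fac_iter(8, 9 * 17160) = fac_iter(8, 154440)
= fac_iter(7, 8 * 154440) = fac_iter(7, 1235520)
= fac_iter(6, 7 * 1235520) = fac_iter(6, 8648640)
= fac_iter(5, 6 * 8648640) = fac_iter(5, 51891840)
= fac_iter(4, 5 * 51891840) = fac_iter(4, 259459200)
= fac_iter(3, 4 * 259459200) = fac_iter(3, 1037836800)
= fac_iter(2, 3 * 1037836800) = fac_iter(2, 3113510400)
= fac_iter(1, 2 * 3113510400) = fac_iter(1, 6227020800)
n <= 1, return acc = 6227020800


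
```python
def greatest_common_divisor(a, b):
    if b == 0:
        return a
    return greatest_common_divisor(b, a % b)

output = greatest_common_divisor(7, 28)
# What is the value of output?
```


greatest_common_divisor(7, 28)
= greatest_common_divisor(28, 7 % 28) = greatest_common_divisor(28, 7)
= greatest_common_divisor(7, 28 % 7) = greatest_common_divisor(7, 0)
b == 0, return a = 7


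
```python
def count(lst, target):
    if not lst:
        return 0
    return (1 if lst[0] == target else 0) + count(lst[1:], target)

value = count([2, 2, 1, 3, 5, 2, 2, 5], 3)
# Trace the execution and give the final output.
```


count([2, 2, 1, 3, 5, 2, 2, 5], 3)
lst[0]=2 != 3: 0 + count([2, 1, 3, 5, 2, 2, 5], 3)
lst[0]=2 != 3: 0 + count([1, 3, 5, 2, 2, 5], 3)
lst[0]=1 != 3: 0 + count([3, 5, 2, 2, 5], 3)
lst[0]=3 == 3: 1 + count([5, 2, 2, 5], 3)
lst[0]=5 != 3: 0 + count([2, 2, 5], 3)
lst[0]=2 != 3: 0 + count([2, 5], 3)
lst[0]=2 != 3: 0 + count([5], 3)
lst[0]=5 != 3: 0 + count([], 3)
= 1


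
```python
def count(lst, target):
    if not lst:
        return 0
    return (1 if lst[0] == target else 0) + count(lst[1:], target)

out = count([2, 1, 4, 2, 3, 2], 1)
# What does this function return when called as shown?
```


count([2, 1, 4, 2, 3, 2], 1)
lst[0]=2 != 1: 0 + count([1, 4, 2, 3, 2], 1)
lst[0]=1 == 1: 1 + count([4, 2, 3, 2], 1)
lst[0]=4 != 1: 0 + count([2, 3, 2], 1)
lst[0]=2 != 1: 0 + count([3, 2], 1)
lst[0]=3 != 1: 0 + count([2], 1)
lst[0]=2 != 1: 0 + count([], 1)
= 1


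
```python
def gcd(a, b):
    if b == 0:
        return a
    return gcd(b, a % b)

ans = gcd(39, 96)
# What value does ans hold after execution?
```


gcd(39, 96)
= gcd(96, 39 % 96) = gcd(96, 39)
= gcd(39, 96 % 39) = gcd(39, 18)
= gcd(18, 39 % 18) = gcd(18, 3)
= gcd(3, 18 % 3) = gcd(3, 0)
b == 0, return a = 3


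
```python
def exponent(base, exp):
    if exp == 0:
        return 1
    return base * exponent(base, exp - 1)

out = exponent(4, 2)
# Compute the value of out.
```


exponent(4, 2)
= 4 * exponent(4, 1)
= 4 * 4 * exponent(4, 0)
= 4 * 4 * 1
= 16


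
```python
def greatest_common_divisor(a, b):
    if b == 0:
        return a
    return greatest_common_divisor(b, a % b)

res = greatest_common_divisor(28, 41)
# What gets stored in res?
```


greatest_common_divisor(28, 41)
= greatest_common_divisor(41, 28 % 41) = greatest_common_divisor(41, 28)
= greatest_common_divisor(28, 41 % 28) = greatest_common_divisor(28, 13)
= greatest_common_divisor(13, 28 % 13) = greatest_common_divisor(13, 2)
= greatest_common_divisor(2, 13 % 2) = greatest_common_divisor(2, 1)
= greatest_common_divisor(1, 2 % 1) = greatest_common_divisor(1, 0)
b == 0, return a = 1


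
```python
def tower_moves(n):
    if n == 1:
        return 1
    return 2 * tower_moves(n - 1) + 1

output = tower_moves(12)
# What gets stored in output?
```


tower_moves(12)
= 2 * tower_moves(11) + 1
= 2 * (2 * tower_moves(10) + 1) + 1
= 2 * (2 * (2 * tower_moves(9) + 1) + 1) + 1
= 2 * (2 * (2 * (2 * tower_moves(8) + 1) + 1) + 1) + 1
= 2 * (2 * (2 * (2 * (2 * tower_moves(7) + 1) + 1) + 1) + 1) + 1
= 2 * (2 * (2 * (2 * (2 * (2 * tower_moves(6) + 1) + 1) + 1) + 1) + 1) + 1
= 2 * (2 * (2 * (2 * (2 * (2 * (2 * tower_moves(5) + 1) + 1) + 1) + 1) + 1) + 1) + 1
= 2 * (2 * (2 * (2 * (2 * (2 * (2 * (2 * tower_moves(4) + 1) + 1) + 1) + 1) + 1) + 1) + 1) + 1
= 2 * (2 * (2 * (2 * (2 * (2 * (2 * (2 * (2 * tower_moves(3) + 1) + 1) + 1) + 1) + 1) + 1) + 1) + 1) + 1
= 2 * (2 * (2 * (2 * (2 * (2 * (2 * (2 * (2 * (2 * tower_moves(2) + 1) + 1) + 1) + 1) + 1) + 1) + 1) + 1) + 1) + 1
= 2 * (2 * (2 * (2 * (2 * (2 * (2 * (2 * (2 * (2 * (2 * tower_moves(1) + 1) + 1) + 1) + 1) + 1) + 1) + 1) + 1) + 1) + 1) + 1
Now compute bottom-up:
tower_moves(1) = 1
tower_moves(2) = 2 * 1 + 1 = 3
tower_moves(3) = 2 * 3 + 1 = 7
tower_moves(4) = 2 * 7 + 1 = 15
tower_moves(5) = 2 * 15 + 1 = 31
tower_moves(6) = 2 * 31 + 1 = 63
tower_moves(7) = 2 * 63 + 1 = 127
tower_moves(8) = 2 * 127 + 1 = 255
tower_moves(9) = 2 * 255 + 1 = 511
tower_moves(10) = 2 * 511 + 1 = 1023
tower_moves(11) = 2 * 1023 + 1 = 2047
tower_moves(12) = 2 * 2047 + 1 = 4095
= 4095


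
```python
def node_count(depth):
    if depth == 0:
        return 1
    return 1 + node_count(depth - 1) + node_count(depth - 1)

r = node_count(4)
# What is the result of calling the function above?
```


node_count(4)
= 1 + node_count(3) + node_count(3)
= 1 + 2 * node_count(3)
node_count(k) = 2^(k+1) - 1
node_count(0) = 1
node_count(1) = 3
node_count(2) = 7
node_count(3) = 15
node_count(4) = 31
node_count(4) = 2^5 - 1 = 31


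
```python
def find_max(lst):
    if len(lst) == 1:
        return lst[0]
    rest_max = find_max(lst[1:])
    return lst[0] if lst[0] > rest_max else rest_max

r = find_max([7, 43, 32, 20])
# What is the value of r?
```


find_max([7, 43, 32, 20])
= compare 7 with find_max([43, 32, 20])
= compare 43 with find_max([32, 20])
= compare 32 with find_max([20])
Base: find_max([20]) = 20
compare 32 with 20: max = 32
compare 43 with 32: max = 43
compare 7 with 43: max = 43
= 43


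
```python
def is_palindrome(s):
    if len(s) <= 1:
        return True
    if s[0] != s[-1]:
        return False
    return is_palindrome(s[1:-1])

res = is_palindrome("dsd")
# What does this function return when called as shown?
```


is_palindrome("dsd")
"dsd": s[0]='d' == s[-1]='d' -> is_palindrome("s")
"s": len <= 1 -> True
= True


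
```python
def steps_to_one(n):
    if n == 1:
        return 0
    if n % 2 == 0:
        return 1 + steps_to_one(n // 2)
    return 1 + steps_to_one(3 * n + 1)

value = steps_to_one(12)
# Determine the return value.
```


steps_to_one(12)
12 is even -> steps_to_one(6)
6 is even -> steps_to_one(3)
3 is odd -> 3*3+1 = 10 -> steps_to_one(10)
10 is even -> steps_to_one(5)
5 is odd -> 3*5+1 = 16 -> steps_to_one(16)
16 is even -> steps_to_one(8)
8 is even -> steps_to_one(4)
4 is even -> steps_to_one(2)
2 is even -> steps_to_one(1)
Reached 1 after 9 steps
= 9


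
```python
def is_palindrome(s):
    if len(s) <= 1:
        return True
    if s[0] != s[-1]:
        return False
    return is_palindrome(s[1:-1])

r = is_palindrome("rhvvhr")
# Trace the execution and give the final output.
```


is_palindrome("rhvvhr")
"rhvvhr": s[0]='r' == s[-1]='r' -> is_palindrome("hvvh")
"hvvh": s[0]='h' == s[-1]='h' -> is_palindrome("vv")
"vv": s[0]='v' == s[-1]='v' -> is_palindrome("")
"": len <= 1 -> True
= True


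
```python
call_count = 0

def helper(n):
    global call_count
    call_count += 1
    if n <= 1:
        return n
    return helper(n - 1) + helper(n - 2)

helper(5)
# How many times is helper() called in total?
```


helper(5) calls helper(4) and helper(3); each non-base call branches into two more.
Let C(k) = total number of calls made by helper(k), including the call to helper(k) itself.
Base cases: C(0) = 1, C(1) = 1
Recurrence: C(k) = 1 + C(k-1) + C(k-2)
  C(2) = 1 + C(1) + C(0) = 1 + 1 + 1 = 3
  C(3) = 1 + C(2) + C(1) = 1 + 3 + 1 = 5
  C(4) = 1 + C(3) + C(2) = 1 + 5 + 3 = 9
  C(5) = 1 + C(4) + C(3) = 1 + 9 + 5 = 15
Total calls = C(5) = 15


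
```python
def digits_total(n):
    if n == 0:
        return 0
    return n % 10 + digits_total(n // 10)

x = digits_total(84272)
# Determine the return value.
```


digits_total(84272)
= 2 + digits_total(8427)
= 2 + 7 + digits_total(842)
= 2 + 7 + 2 + digits_total(84)
= 2 + 7 + 2 + 4 + digits_total(8)
= 2 + 7 + 2 + 4 + 8 + digits_total(0)
= 2 + 7 + 2 + 4 + 8 + 0
= 23


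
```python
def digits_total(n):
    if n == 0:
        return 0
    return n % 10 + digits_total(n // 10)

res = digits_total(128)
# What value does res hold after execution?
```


digits_total(128)
= 8 + digits_total(12)
= 8 + 2 + digits_total(1)
= 8 + 2 + 1 + digits_total(0)
= 8 + 2 + 1 + 0
= 11


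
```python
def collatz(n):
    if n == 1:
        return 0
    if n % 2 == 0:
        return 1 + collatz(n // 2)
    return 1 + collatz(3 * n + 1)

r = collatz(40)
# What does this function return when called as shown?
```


collatz(40)
40 is even -> collatz(20)
20 is even -> collatz(10)
10 is even -> collatz(5)
5 is odd -> 3*5+1 = 16 -> collatz(16)
16 is even -> collatz(8)
8 is even -> collatz(4)
4 is even -> collatz(2)
2 is even -> collatz(1)
Reached 1 after 8 steps
= 8


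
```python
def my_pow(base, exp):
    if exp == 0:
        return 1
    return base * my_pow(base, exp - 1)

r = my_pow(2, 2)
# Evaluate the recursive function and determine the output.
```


my_pow(2, 2)
= 2 * my_pow(2, 1)
= 2 * 2 * my_pow(2, 0)
= 2 * 2 * 1
= 4


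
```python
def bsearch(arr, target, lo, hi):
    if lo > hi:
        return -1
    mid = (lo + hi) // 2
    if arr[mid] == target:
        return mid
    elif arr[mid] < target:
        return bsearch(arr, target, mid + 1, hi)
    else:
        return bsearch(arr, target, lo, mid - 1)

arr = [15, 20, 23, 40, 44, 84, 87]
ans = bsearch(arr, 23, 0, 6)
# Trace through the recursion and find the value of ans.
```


bsearch(arr, 23, 0, 6)
lo=0, hi=6, mid=3, arr[mid]=40
40 > 23, search left half
lo=0, hi=2, mid=1, arr[mid]=20
20 < 23, search right half
lo=2, hi=2, mid=2, arr[mid]=23
arr[2] == 23, found at index 2
= 2


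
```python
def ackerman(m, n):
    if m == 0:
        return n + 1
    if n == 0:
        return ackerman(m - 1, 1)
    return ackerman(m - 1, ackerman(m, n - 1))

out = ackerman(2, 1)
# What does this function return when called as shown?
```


ackerman(2, 1)
= ackerman(1, ackerman(2, 0))
First compute ackerman(2, 0) = 3
= ackerman(1, 3)
= 5


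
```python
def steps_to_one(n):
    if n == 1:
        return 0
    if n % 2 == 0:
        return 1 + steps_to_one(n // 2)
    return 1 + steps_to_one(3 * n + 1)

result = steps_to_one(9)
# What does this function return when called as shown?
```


steps_to_one(9)
9 is odd -> 3*9+1 = 28 -> steps_to_one(28)
28 is even -> steps_to_one(14)
14 is even -> steps_to_one(7)
7 is odd -> 3*7+1 = 22 -> steps_to_one(22)
22 is even -> steps_to_one(11)
11 is odd -> 3*11+1 = 34 -> steps_to_one(34)
34 is even -> steps_to_one(17)
17 is odd -> 3*17+1 = 52 -> steps_to_one(52)
52 is even -> steps_to_one(26)
26 is even -> steps_to_one(13)
13 is odd -> 3*13+1 = 40 -> steps_to_one(40)
40 is even -> steps_to_one(20)
20 is even -> steps_to_one(10)
10 is even -> steps_to_one(5)
5 is odd -> 3*5+1 = 16 -> steps_to_one(16)
16 is even -> steps_to_one(8)
8 is even -> steps_to_one(4)
4 is even -> steps_to_one(2)
2 is even -> steps_to_one(1)
Reached 1 after 19 steps
= 19


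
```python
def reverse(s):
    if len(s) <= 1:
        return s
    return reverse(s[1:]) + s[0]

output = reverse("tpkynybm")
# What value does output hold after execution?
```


reverse("tpkynybm")
= reverse("pkynybm") + "t"
= reverse("kynybm") + "p" + "t"
= reverse("ynybm") + "k" + "p" + "t"
= reverse("nybm") + "y" + "k" + "p" + "t"
= reverse("ybm") + "n" + "y" + "k" + "p" + "t"
= reverse("bm") + "y" + "n" + "y" + "k" + "p" + "t"
= reverse("m") + "b" + "y" + "n" + "y" + "k" + "p" + "t"
= "m" + "b" + "y" + "n" + "y" + "k" + "p" + "t"
= "mbynykpt"


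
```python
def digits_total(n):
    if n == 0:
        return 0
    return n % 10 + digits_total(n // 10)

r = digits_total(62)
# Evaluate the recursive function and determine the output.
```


digits_total(62)
= 2 + digits_total(6)
= 2 + 6 + digits_total(0)
= 2 + 6 + 0
= 8


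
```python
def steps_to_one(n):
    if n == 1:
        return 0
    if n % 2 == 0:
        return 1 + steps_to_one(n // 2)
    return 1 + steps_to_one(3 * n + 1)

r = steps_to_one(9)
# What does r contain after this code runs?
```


steps_to_one(9)
9 is odd -> 3*9+1 = 28 -> steps_to_one(28)
28 is even -> steps_to_one(14)
14 is even -> steps_to_one(7)
7 is odd -> 3*7+1 = 22 -> steps_to_one(22)
22 is even -> steps_to_one(11)
11 is odd -> 3*11+1 = 34 -> steps_to_one(34)
34 is even -> steps_to_one(17)
17 is odd -> 3*17+1 = 52 -> steps_to_one(52)
52 is even -> steps_to_one(26)
26 is even -> steps_to_one(13)
13 is odd -> 3*13+1 = 40 -> steps_to_one(40)
40 is even -> steps_to_one(20)
20 is even -> steps_to_one(10)
10 is even -> steps_to_one(5)
5 is odd -> 3*5+1 = 16 -> steps_to_one(16)
16 is even -> steps_to_one(8)
8 is even -> steps_to_one(4)
4 is even -> steps_to_one(2)
2 is even -> steps_to_one(1)
Reached 1 after 19 steps
= 19


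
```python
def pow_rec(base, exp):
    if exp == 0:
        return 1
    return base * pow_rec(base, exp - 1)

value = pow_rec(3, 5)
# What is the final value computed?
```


pow_rec(3, 5)
= 3 * pow_rec(3, 4)
= 3 * 3 * pow_rec(3, 3)
= 3 * 3 * 3 * pow_rec(3, 2)
= 3 * 3 * 3 * 3 * pow_rec(3, 1)
= 3 * 3 * 3 * 3 * 3 * pow_rec(3, 0)
= 3 * 3 * 3 * 3 * 3 * 1
= 243


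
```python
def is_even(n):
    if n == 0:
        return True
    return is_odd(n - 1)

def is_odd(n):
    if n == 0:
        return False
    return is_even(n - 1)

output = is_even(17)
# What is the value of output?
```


is_even(17)
= is_odd(16)
= is_even(15)
= is_odd(14)
= is_even(13)
= is_odd(12)
= is_even(11)
= is_odd(10)
= is_even(9)
= is_odd(8)
= is_even(7)
= is_odd(6)
= is_even(5)
= is_odd(4)
= is_even(3)
= is_odd(2)
= is_even(1)
= is_odd(0)
n == 0: return False
= False


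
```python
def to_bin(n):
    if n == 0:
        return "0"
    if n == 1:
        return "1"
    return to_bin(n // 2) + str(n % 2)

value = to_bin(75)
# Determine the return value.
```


to_bin(75)
= to_bin(37) + "1"
= to_bin(18) + "1" + "1"
= to_bin(9) + "0" + "1" + "1"
= to_bin(4) + "1" + "0" + "1" + "1"
= to_bin(2) + "0" + "1" + "0" + "1" + "1"
= to_bin(1) + "0" + "0" + "1" + "0" + "1" + "1"
= "1" + "0" + "0" + "1" + "0" + "1" + "1"
= "1001011"


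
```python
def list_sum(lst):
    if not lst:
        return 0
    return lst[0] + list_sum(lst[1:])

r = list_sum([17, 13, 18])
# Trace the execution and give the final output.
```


list_sum([17, 13, 18])
= 17 + list_sum([13, 18])
= 17 + 13 + list_sum([18])
= 17 + 13 + 18 + list_sum([])
= 17 + 13 + 18 + 0
= 48


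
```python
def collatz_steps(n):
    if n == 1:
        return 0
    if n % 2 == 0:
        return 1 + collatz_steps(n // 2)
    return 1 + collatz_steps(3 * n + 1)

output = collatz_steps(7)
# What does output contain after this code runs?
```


collatz_steps(7)
7 is odd -> 3*7+1 = 22 -> collatz_steps(22)
22 is even -> collatz_steps(11)
11 is odd -> 3*11+1 = 34 -> collatz_steps(34)
34 is even -> collatz_steps(17)
17 is odd -> 3*17+1 = 52 -> collatz_steps(52)
52 is even -> collatz_steps(26)
26 is even -> collatz_steps(13)
13 is odd -> 3*13+1 = 40 -> collatz_steps(40)
40 is even -> collatz_steps(20)
20 is even -> collatz_steps(10)
10 is even -> collatz_steps(5)
5 is odd -> 3*5+1 = 16 -> collatz_steps(16)
16 is even -> collatz_steps(8)
8 is even -> collatz_steps(4)
4 is even -> collatz_steps(2)
2 is even -> collatz_steps(1)
Reached 1 after 16 steps
= 16


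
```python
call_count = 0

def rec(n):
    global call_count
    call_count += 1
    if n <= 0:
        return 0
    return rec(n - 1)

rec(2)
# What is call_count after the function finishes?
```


rec(2) calls rec(1) calls ... calls rec(0)
Total calls: 2 + 1 (for base case) = 3


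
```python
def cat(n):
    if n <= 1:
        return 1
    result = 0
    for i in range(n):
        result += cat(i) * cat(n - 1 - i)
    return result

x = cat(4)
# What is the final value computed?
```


cat(4)
= sum of cat(i) * cat(4-1-i) for i in 0..3
First compute sub-values bottom-up:
  cat(0) = 1, cat(1) = 1
  cat(2) = 1*1 + 1*1 = 2
  cat(3) = 1*2 + 1*1 + 2*1 = 5
Now cat(4):
  cat(0)*cat(3) = 1*5 = 5
  cat(1)*cat(2) = 1*2 = 2
  cat(2)*cat(1) = 2*1 = 2
  cat(3)*cat(0) = 5*1 = 5
= 5 + 2 + 2 + 5
= 14


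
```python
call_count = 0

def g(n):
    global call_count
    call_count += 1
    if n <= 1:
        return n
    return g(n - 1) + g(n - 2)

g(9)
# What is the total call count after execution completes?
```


g(9) calls g(8) and g(7); each non-base call branches into two more.
Let C(k) = total number of calls made by g(k), including the call to g(k) itself.
Base cases: C(0) = 1, C(1) = 1
Recurrence: C(k) = 1 + C(k-1) + C(k-2)
  C(2) = 1 + C(1) + C(0) = 1 + 1 + 1 = 3
  C(3) = 1 + C(2) + C(1) = 1 + 3 + 1 = 5
  C(4) = 1 + C(3) + C(2) = 1 + 5 + 3 = 9
  C(5) = 1 + C(4) + C(3) = 1 + 9 + 5 = 15
  C(6) = 1 + C(5) + C(4) = 1 + 15 + 9 = 25
  C(7) = 1 + C(6) + C(5) = 1 + 25 + 15 = 41
  C(8) = 1 + C(7) + C(6) = 1 + 41 + 25 = 67
  C(9) = 1 + C(8) + C(7) = 1 + 67 + 41 = 109
Total calls = C(9) = 109


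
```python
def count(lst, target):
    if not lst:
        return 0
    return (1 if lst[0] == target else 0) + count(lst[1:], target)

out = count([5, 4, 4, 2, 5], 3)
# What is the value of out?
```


count([5, 4, 4, 2, 5], 3)
lst[0]=5 != 3: 0 + count([4, 4, 2, 5], 3)
lst[0]=4 != 3: 0 + count([4, 2, 5], 3)
lst[0]=4 != 3: 0 + count([2, 5], 3)
lst[0]=2 != 3: 0 + count([5], 3)
lst[0]=5 != 3: 0 + count([], 3)
= 0


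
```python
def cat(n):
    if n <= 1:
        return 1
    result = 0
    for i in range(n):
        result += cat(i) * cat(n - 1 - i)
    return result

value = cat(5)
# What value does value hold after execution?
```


cat(5)
= sum of cat(i) * cat(5-1-i) for i in 0..4
First compute sub-values bottom-up:
  cat(0) = 1, cat(1) = 1
  cat(2) = 1*1 + 1*1 = 2
  cat(3) = 1*2 + 1*1 + 2*1 = 5
  cat(4) = 1*5 + 1*2 + 2*1 + 5*1 = 14
Now cat(5):
  cat(0)*cat(4) = 1*14 = 14
  cat(1)*cat(3) = 1*5 = 5
  cat(2)*cat(2) = 2*2 = 4
  cat(3)*cat(1) = 5*1 = 5
  cat(4)*cat(0) = 14*1 = 14
= 14 + 5 + 4 + 5 + 14
= 42
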